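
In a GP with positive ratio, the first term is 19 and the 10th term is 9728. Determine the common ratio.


r^(n-1) = aₙ/a₁
r^9 = 9728/19 = 512
r = 512^(1/9)
= 2

r = 2


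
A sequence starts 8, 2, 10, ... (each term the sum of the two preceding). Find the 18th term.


Computing iteratively: 8, 2, 10, 12, 22, 34, 56, 90, 146, 236, 382, 618, ...
a_18 = 11090

a_18 = 11090


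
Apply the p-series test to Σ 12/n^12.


p-series test: Σ c/n^p converges if p > 1, diverges if p ≤ 1 (constant c > 0 doesn't affect convergence).
p = 12
12 > 1 → CONVERGES

Converges (p = 12 > 1)


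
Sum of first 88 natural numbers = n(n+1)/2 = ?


n(n+1)/2 = 88×89/2 = 7832/2 = 3916

Σk = 3916


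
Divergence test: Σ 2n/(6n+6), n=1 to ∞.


lim(n→∞) 2n/(6n+6) = 2/6 = 1/3  (divide numerator and denominator by n)
lim aₙ = 1/3 ≠ 0 → series DIVERGES

Diverges (lim aₙ = 1/3 ≠ 0)


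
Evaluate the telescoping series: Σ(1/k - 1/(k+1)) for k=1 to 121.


Telescoping: adjacent terms cancel.
= 1/1 - 1/122
= 1 - 1/122 = 121/122

Sum = 121/122


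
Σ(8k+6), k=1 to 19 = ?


Σ(8k+6) = 8·Σk + 6·n
= 8·190 + 6·19
= 1520 + 114 = 1634

Σ = 1634


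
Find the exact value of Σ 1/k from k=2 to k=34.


Σₖ₌2^34 1/k = 1/2 + 1/3 + 1/4 + ... + 1/34
= 40934600117149/13127595717600
≈ 3.1182

Sum = 40934600117149/13127595717600 ≈ 3.1182


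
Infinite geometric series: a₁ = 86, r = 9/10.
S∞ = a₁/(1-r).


S∞ = a₁/(1-r) = 86/(1 - 9/10)
= 86/(1/10)
= 860

S∞ = 860


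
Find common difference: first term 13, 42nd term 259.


d = (aₙ - a₁)/(n-1)
= (259 - 13)/(42-1)
= 246/41 = 6

d = 6


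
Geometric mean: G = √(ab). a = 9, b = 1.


GM = √(9×1) = √9 = 3

GM = 3


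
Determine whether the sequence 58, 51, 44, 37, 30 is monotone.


Differences: -7, -7, -7, -7
All differences < 0 → strictly DECREASING

Monotonically decreasing


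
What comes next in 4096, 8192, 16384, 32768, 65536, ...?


Pattern: powers of 2: 2ⁿ
Terms: 4096, 8192, 16384, 32768, 65536
Next term = 131072

Next term = 131072


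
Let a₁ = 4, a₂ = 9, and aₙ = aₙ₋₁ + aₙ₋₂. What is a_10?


Computing iteratively: 4, 9, 13, 22, 35, 57, 92, 149, 241, 390
a_10 = 390

a_10 = 390


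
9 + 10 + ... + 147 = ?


Σₖ₌9^147 k = Σₖ₌₁^147 k − Σₖ₌₁^8 k
= 147·148/2 − 8·9/2
= 10878 − 36 = 10842

Σk = 10842


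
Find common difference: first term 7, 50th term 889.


d = (aₙ - a₁)/(n-1)
= (889 - 7)/(50-1)
= 882/49 = 18

d = 18


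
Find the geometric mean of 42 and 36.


GM = √(42×36) = √1512 = 38.8844

GM = 38.8844


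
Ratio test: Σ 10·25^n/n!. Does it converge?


aₙ = 10·25^n/n!
a_{n+1}/aₙ = 25^(n+1)/(n+1)! × n!/25^n  (constant 10 cancels)
= 25/(n+1)
L = lim(n→∞) 25/(n+1) = 0
L < 1 → series CONVERGES

Converges (ratio test: L = 0 < 1)


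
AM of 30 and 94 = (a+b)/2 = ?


AM = (30 + 94)/2 = 124/2 = 62

AM = 62


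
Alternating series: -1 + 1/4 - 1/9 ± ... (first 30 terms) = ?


S = -1 + 1/4 - 1/9 + 1/16 - 1/25 + 1/36 - 1/49 + 1/64 ± ...
= -0.8219
(Full series converges to -π²/12 ≈ -0.8225)

S_30 = -0.8219


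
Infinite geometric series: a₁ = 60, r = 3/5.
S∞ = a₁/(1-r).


S∞ = a₁/(1-r) = 60/(1 - 3/5)
= 60/(2/5)
= 150

S∞ = 150


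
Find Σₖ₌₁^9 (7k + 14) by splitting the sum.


Σ(7k+14) = 7·Σk + 14·n
= 7·45 + 14·9
= 315 + 126 = 441

Σ = 441


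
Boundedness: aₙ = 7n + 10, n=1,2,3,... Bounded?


aₙ = 7n + 10 → as n→∞, aₙ→∞
No finite upper bound exists
The sequence is UNBOUNDED

Unbounded (aₙ → ∞ as n → ∞)


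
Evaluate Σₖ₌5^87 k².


Σₖ₌5^87 k² = Σₖ₌₁^87 k² − Σₖ₌₁^4 k²
= 87·88·175/6 − 4·5·9/6
= 223300 − 30 = 223270

Σk² = 223270


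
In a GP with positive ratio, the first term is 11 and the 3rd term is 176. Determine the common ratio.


r^(n-1) = aₙ/a₁
r^2 = 176/11 = 16
r = 16^(1/2)
= ±4; taking r > 0 gives r = 4

r = 4


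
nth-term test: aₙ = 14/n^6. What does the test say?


lim(n→∞) 14/n^6 = 0
lim aₙ = 0 → nth-term test is INCONCLUSIVE
(Need other tests; this is actually a convergent p-series with p=6 > 1)

Inconclusive (lim aₙ = 0; need another test)


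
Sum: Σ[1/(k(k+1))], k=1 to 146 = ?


1/(k(k+1)) = 1/k - 1/(k+1) (partial fractions)
Telescoping: Σ = 1 - 1/147 = 146/147

Sum = 146/147


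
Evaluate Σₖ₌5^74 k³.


Σₖ₌5^74 k³ = [74·75/2]² − [4·5/2]²
= 7700625 − 100 = 7700525

Σk³ = 7700525


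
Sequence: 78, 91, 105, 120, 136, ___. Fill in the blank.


Pattern: triangular numbers: n(n+1)/2
Terms: 78, 91, 105, 120, 136
Next term = 153

Next term = 153


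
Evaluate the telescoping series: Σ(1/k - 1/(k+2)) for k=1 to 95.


Telescoping with gap 2: two head and two tail terms survive.
= (1 + 1/2) - (1/96 + 1/97)
= 3/2 - 1/96 - 1/97 = 13775/9312

Sum = 13775/9312


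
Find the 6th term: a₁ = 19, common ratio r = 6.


aₙ = a₁·r^(n-1)
= 19×6^5
= 19×7776
= 147744

a_6 = 147744


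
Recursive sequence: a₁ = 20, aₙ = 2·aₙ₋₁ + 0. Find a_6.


Computing step by step:
a_1 = 20
a_2 = 40
a_3 = 80
a_4 = 160
a_5 = 320
a_6 = 640


a_6 = 640


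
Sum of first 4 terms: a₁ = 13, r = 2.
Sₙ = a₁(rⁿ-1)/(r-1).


Sₙ = 13×(2^4 - 1)/(2 - 1)
= 13×(16 - 1)/1
= 13×15/1
= 195

S_4 = 195


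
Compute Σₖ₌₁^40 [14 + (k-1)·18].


aₙ = 14 + (40-1)×18 = 716
Sₙ = n(a₁+aₙ)/2 = 40×(14+716)/2
= 40×730/2 = 14600

S_40 = 14600


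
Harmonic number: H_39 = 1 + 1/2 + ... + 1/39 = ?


H_39 = 1/1 + 1/2 + 1/3 + ... + 1/39
= 2066035355155033/485721041551200
≈ 4.2535

H_39 = 2066035355155033/485721041551200 ≈ 4.2535


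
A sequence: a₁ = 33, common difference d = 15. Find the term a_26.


aₙ = a₁ + (n-1)d
= 33 + (26-1)×15
= 33 + 375
= 408

a_26 = 408


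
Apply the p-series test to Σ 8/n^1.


p-series test: Σ c/n^p converges if p > 1, diverges if p ≤ 1 (constant c > 0 doesn't affect convergence).
p = 1
1 ≤ 1 → DIVERGES

Diverges (p = 1 ≤ 1)


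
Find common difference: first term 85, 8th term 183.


d = (aₙ - a₁)/(n-1)
= (183 - 85)/(8-1)
= 98/7 = 14

d = 14


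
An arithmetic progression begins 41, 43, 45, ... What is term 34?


aₙ = a₁ + (n-1)d
= 41 + (34-1)×2
= 41 + 66
= 107

a_34 = 107


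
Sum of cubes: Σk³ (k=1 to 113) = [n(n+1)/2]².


n(n+1)/2 = 113×114/2 = 6441
Σk³ = 6441² = 41486481

Σk³ = 41486481


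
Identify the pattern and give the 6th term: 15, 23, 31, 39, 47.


Pattern: arithmetic (d=8)
Terms: 15, 23, 31, 39, 47
Next term = 55

Next term = 55


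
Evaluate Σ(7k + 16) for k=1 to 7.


Σ(7k+16) = 7·Σk + 16·n
= 7·28 + 16·7
= 196 + 112 = 308

Σ = 308


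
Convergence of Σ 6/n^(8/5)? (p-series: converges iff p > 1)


p-series test: Σ c/n^p converges if p > 1, diverges if p ≤ 1 (constant c > 0 doesn't affect convergence).
p = 8/5
8/5 > 1 → CONVERGES

Converges (p = 8/5 > 1)


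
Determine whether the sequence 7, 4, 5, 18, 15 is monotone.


Differences: -3, 1, 13, -3
Difference at position 2 is +1 (> 0) but position 1 is -3 (< 0) — sequence both rises and falls
→ NOT monotonic

Not monotonic


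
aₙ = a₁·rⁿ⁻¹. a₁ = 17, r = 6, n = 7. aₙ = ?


aₙ = a₁·r^(n-1)
= 17×6^6
= 17×46656
= 793152

a_7 = 793152


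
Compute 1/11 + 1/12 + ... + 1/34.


Σₖ₌11^34 1/k = 1/11 + 1/12 + 1/13 + ... + 1/34
= 15611884726969/13127595717600
≈ 1.1892

Sum = 15611884726969/13127595717600 ≈ 1.1892


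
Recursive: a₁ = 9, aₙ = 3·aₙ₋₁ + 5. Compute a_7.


Computing step by step:
a_1 = 9
a_2 = 32
a_3 = 101
a_4 = 308
a_5 = 929
a_6 = 2792
a_7 = 8381


a_7 = 8381


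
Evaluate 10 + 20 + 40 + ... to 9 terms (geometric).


Sₙ = 10×(2^9 - 1)/(2 - 1)
= 10×(512 - 1)/1
= 10×511/1
= 5110

S_9 = 5110


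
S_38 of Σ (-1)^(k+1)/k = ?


S = 1 - 1/2 + 1/3 - 1/4 + 1/5 - 1/6 + 1/7 - 1/8 ± ...
= 0.6802
(Full series converges to +ln(2) ≈ +0.6931)

S_38 = 0.6802


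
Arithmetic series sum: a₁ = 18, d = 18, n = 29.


aₙ = 18 + (29-1)×18 = 522
Sₙ = n(a₁+aₙ)/2 = 29×(18+522)/2
= 29×540/2 = 7830

S_29 = 7830


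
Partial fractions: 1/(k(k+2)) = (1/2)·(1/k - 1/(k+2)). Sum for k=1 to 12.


1/(k(k+2)) = (1/2)·(1/k - 1/(k+2)) (partial fractions)
Telescoping: Σ = (1/2)·(1 + 1/2 - 1/13 - 1/14) = 123/182

Sum = 123/182


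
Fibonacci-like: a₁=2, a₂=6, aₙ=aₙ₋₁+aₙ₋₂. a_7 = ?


Computing iteratively: 2, 6, 8, 14, 22, 36, 58
a_7 = 58

a_7 = 58


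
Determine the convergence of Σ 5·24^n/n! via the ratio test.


aₙ = 5·24^n/n!
a_{n+1}/aₙ = 24^(n+1)/(n+1)! × n!/24^n  (constant 5 cancels)
= 24/(n+1)
L = lim(n→∞) 24/(n+1) = 0
L < 1 → series CONVERGES

Converges (ratio test: L = 0 < 1)


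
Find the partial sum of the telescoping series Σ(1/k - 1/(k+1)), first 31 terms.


Telescoping: adjacent terms cancel.
= 1/1 - 1/32
= 1 - 1/32 = 31/32

Sum = 31/32


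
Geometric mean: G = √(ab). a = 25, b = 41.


GM = √(25×41) = √1025 = 32.0156

GM = 32.0156


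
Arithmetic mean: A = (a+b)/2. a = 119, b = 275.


AM = (119 + 275)/2 = 394/2 = 197

AM = 197


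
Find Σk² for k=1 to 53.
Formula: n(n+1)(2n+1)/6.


n = 53
n(n+1)(2n+1)/6 = 53×54×107/6
= 306234/6 = 51039

Σk² = 51039


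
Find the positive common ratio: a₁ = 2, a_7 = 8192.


r^(n-1) = aₙ/a₁
r^6 = 8192/2 = 4096
r = 4096^(1/6)
= ±4; taking r > 0 gives r = 4

r = 4


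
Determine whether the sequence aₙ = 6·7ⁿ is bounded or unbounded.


aₙ = 6·7ⁿ → as n→∞, aₙ→∞ (since base 7 > 1)
No finite upper bound exists
The sequence is UNBOUNDED

Unbounded (aₙ → ∞ as n → ∞)


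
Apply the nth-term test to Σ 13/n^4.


lim(n→∞) 13/n^4 = 0
lim aₙ = 0 → nth-term test is INCONCLUSIVE
(Need other tests; this is actually a convergent p-series with p=4 > 1)

Inconclusive (lim aₙ = 0; need another test)


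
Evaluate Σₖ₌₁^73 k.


n(n+1)/2 = 73×74/2 = 5402/2 = 2701

Σk = 2701


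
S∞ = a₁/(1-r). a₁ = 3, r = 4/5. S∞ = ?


S∞ = a₁/(1-r) = 3/(1 - 4/5)
= 3/(1/5)
= 15

S∞ = 15


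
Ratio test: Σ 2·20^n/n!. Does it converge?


aₙ = 2·20^n/n!
a_{n+1}/aₙ = 20^(n+1)/(n+1)! × n!/20^n  (constant 2 cancels)
= 20/(n+1)
L = lim(n→∞) 20/(n+1) = 0
L < 1 → series CONVERGES

Converges (ratio test: L = 0 < 1)


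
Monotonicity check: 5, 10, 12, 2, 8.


Differences: 5, 2, -10, 6
Difference at position 1 is +5 (> 0) but position 3 is -10 (< 0) — sequence both rises and falls
→ NOT monotonic

Not monotonic


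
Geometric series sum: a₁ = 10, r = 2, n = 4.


Sₙ = 10×(2^4 - 1)/(2 - 1)
= 10×(16 - 1)/1
= 10×15/1
= 150

S_4 = 150


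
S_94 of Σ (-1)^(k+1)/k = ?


S = 1 - 1/2 + 1/3 - 1/4 + 1/5 - 1/6 + 1/7 - 1/8 ± ...
= 0.6879
(Full series converges to +ln(2) ≈ +0.6931)

S_94 = 0.6879


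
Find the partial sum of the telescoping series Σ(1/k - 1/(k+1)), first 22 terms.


Telescoping: adjacent terms cancel.
= 1/1 - 1/23
= 1 - 1/23 = 22/23

Sum = 22/23


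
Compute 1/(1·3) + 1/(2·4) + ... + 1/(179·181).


1/(k(k+2)) = (1/2)·(1/k - 1/(k+2)) (partial fractions)
Telescoping: Σ = (1/2)·(1 + 1/2 - 1/180 - 1/181) = 48509/65160

Sum = 48509/65160


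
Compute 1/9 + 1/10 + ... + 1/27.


Σₖ₌9^27 1/k = 1/9 + 1/10 + 1/11 + ... + 1/27
= 94255813913/80313433200
≈ 1.1736

Sum = 94255813913/80313433200 ≈ 1.1736


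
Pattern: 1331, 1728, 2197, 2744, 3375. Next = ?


Pattern: perfect cubes: n³
Terms: 1331, 1728, 2197, 2744, 3375
Next term = 4096

Next term = 4096


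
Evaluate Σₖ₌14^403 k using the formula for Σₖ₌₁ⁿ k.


Σₖ₌14^403 k = Σₖ₌₁^403 k − Σₖ₌₁^13 k
= 403·404/2 − 13·14/2
= 81406 − 91 = 81315

Σk = 81315


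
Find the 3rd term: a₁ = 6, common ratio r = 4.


aₙ = a₁·r^(n-1)
= 6×4^2
= 6×16
= 96

a_3 = 96


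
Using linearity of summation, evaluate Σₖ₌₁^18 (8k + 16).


Σ(8k+16) = 8·Σk + 16·n
= 8·171 + 16·18
= 1368 + 288 = 1656

Σ = 1656


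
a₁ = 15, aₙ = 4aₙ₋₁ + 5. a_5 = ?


Computing step by step:
a_1 = 15
a_2 = 65
a_3 = 265
a_4 = 1065
a_5 = 4265


a_5 = 4265


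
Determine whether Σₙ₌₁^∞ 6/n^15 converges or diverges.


p-series test: Σ c/n^p converges if p > 1, diverges if p ≤ 1 (constant c > 0 doesn't affect convergence).
p = 15
15 > 1 → CONVERGES

Converges (p = 15 > 1)


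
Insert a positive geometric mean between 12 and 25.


GM = √(12×25) = √300 = 17.3205

GM = 17.3205


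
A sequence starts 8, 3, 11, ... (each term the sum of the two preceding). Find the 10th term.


Computing iteratively: 8, 3, 11, 14, 25, 39, 64, 103, 167, 270
a_10 = 270

a_10 = 270


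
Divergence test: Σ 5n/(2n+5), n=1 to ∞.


lim(n→∞) 5n/(2n+5) = 5/2 = 5/2  (divide numerator and denominator by n)
lim aₙ = 5/2 ≠ 0 → series DIVERGES

Diverges (lim aₙ = 5/2 ≠ 0)


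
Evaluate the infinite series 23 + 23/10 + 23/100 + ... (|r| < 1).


S∞ = a₁/(1-r) = 23/(1 - 1/10)
= 23/(9/10)
= 230/9

S∞ = 230/9


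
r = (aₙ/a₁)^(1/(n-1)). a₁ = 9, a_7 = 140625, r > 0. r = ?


r^(n-1) = aₙ/a₁
r^6 = 140625/9 = 15625
r = 15625^(1/6)
= ±5; taking r > 0 gives r = 5

r = 5


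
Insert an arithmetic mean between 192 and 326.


AM = (192 + 326)/2 = 518/2 = 259

AM = 259


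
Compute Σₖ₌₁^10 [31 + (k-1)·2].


aₙ = 31 + (10-1)×2 = 49
Sₙ = n(a₁+aₙ)/2 = 10×(31+49)/2
= 10×80/2 = 400

S_10 = 400


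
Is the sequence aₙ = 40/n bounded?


a₁ = 40, a₂ = 40/2, a₃ = 40/3, ...
0 < aₙ ≤ 40 for all n ≥ 1
Lower bound: 0, Upper bound: 40
The sequence IS bounded

Bounded (0 < aₙ ≤ 40)


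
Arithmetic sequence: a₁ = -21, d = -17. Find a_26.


aₙ = a₁ + (n-1)d
= -21 + (26-1)×-17
= -21 - 425
= -446

a_26 = -446


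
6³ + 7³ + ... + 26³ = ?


Σₖ₌6^26 k³ = [26·27/2]² − [5·6/2]²
= 123201 − 225 = 122976

Σk³ = 122976


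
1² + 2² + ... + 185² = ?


n = 185
n(n+1)(2n+1)/6 = 185×186×371/6
= 12766110/6 = 2127685

Σk² = 2127685


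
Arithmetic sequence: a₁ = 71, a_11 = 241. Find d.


d = (aₙ - a₁)/(n-1)
= (241 - 71)/(11-1)
= 170/10 = 17

d = 17


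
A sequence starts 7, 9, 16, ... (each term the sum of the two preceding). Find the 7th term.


Computing iteratively: 7, 9, 16, 25, 41, 66, 107
a_7 = 107

a_7 = 107


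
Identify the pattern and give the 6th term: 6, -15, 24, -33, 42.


Pattern: alternating sign, magnitude arithmetic (d=9)
Terms: 6, -15, 24, -33, 42
Next term = -51

Next term = -51


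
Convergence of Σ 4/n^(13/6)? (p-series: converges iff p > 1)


p-series test: Σ c/n^p converges if p > 1, diverges if p ≤ 1 (constant c > 0 doesn't affect convergence).
p = 13/6
13/6 > 1 → CONVERGES

Converges (p = 13/6 > 1)


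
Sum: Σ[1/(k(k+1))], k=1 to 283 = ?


1/(k(k+1)) = 1/k - 1/(k+1) (partial fractions)
Telescoping: Σ = 1 - 1/284 = 283/284

Sum = 283/284


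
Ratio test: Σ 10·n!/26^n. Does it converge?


aₙ = 10·n!/26^n
a_{n+1}/aₙ = (n+1)!/26^(n+1) × 26^n/n!  (constant 10 cancels)
= (n+1)/26
L = lim(n→∞) (n+1)/26 = ∞
L > 1 → series DIVERGES

Diverges (ratio test: L = ∞ > 1)


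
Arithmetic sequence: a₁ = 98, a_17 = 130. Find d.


d = (aₙ - a₁)/(n-1)
= (130 - 98)/(17-1)
= 32/16 = 2

d = 2


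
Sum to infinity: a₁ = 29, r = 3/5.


S∞ = a₁/(1-r) = 29/(1 - 3/5)
= 29/(2/5)
= 145/2

S∞ = 145/2


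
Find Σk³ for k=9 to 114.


Σₖ₌9^114 k³ = [114·115/2]² − [8·9/2]²
= 42968025 − 1296 = 42966729

Σk³ = 42966729


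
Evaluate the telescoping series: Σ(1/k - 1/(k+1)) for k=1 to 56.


Telescoping: adjacent terms cancel.
= 1/1 - 1/57
= 1 - 1/57 = 56/57

Sum = 56/57


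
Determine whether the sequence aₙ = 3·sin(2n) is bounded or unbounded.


For all n, -1 ≤ sin(2n) ≤ 1, so -3 ≤ 3·sin(2n) ≤ 3
Lower bound: -3, Upper bound: 3
The sequence IS bounded

Bounded (-3 ≤ aₙ ≤ 3)


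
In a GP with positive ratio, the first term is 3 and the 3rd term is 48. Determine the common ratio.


r^(n-1) = aₙ/a₁
r^2 = 48/3 = 16
r = 16^(1/2)
= ±4; taking r > 0 gives r = 4

r = 4


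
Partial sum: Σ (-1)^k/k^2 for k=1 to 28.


S = -1 + 1/4 - 1/9 + 1/16 - 1/25 + 1/36 - 1/49 + 1/64 ± ...
= -0.8219
(Full series converges to -π²/12 ≈ -0.8225)

S_28 = -0.8219


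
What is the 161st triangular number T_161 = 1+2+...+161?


n(n+1)/2 = 161×162/2 = 26082/2 = 13041

Σk = 13041


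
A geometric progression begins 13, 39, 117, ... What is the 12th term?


aₙ = a₁·r^(n-1)
= 13×3^11
= 13×177147
= 2302911

a_12 = 2302911


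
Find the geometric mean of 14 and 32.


GM = √(14×32) = √448 = 21.166

GM = 21.166


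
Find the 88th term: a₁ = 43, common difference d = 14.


aₙ = a₁ + (n-1)d
= 43 + (88-1)×14
= 43 + 1218
= 1261

a_88 = 1261


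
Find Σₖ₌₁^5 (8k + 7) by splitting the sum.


Σ(8k+7) = 8·Σk + 7·n
= 8·15 + 7·5
= 120 + 35 = 155

Σ = 155


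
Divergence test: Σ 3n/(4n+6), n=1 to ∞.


lim(n→∞) 3n/(4n+6) = 3/4 = 3/4  (divide numerator and denominator by n)
lim aₙ = 3/4 ≠ 0 → series DIVERGES

Diverges (lim aₙ = 3/4 ≠ 0)


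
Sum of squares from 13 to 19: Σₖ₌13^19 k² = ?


Σₖ₌13^19 k² = Σₖ₌₁^19 k² − Σₖ₌₁^12 k²
= 19·20·39/6 − 12·13·25/6
= 2470 − 650 = 1820

Σk² = 1820


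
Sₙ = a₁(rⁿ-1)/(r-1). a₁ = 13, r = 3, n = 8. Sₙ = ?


Sₙ = 13×(3^8 - 1)/(3 - 1)
= 13×(6561 - 1)/2
= 13×6560/2
= 42640

S_8 = 42640


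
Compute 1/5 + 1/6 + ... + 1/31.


Σₖ₌5^31 1/k = 1/5 + 1/6 + 1/7 + ... + 1/31
= 140353889699857/72201776446800
≈ 1.9439

Sum = 140353889699857/72201776446800 ≈ 1.9439


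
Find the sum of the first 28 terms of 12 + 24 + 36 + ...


aₙ = 12 + (28-1)×12 = 336
Sₙ = n(a₁+aₙ)/2 = 28×(12+336)/2
= 28×348/2 = 4872

S_28 = 4872


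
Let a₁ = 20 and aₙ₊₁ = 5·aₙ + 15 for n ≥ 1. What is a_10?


Computing step by step:
a_1 = 20
a_2 = 115
a_3 = 590
a_4 = 2965
a_5 = 14840
a_6 = 74215
a_7 = 371090
a_8 = 1855465
a_9 = 9277340
a_10 = 46386715


a_10 = 46386715


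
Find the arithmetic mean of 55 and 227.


AM = (55 + 227)/2 = 282/2 = 141

AM = 141


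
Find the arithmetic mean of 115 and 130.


AM = (115 + 130)/2 = 245/2 = 122.5

AM = 122.5


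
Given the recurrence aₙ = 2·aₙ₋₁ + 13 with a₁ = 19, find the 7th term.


Computing step by step:
a_1 = 19
a_2 = 51
a_3 = 115
a_4 = 243
a_5 = 499
a_6 = 1011
a_7 = 2035


a_7 = 2035


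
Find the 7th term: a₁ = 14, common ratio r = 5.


aₙ = a₁·r^(n-1)
= 14×5^6
= 14×15625
= 218750

a_7 = 218750


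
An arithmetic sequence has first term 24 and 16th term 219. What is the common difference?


d = (aₙ - a₁)/(n-1)
= (219 - 24)/(16-1)
= 195/15 = 13

d = 13


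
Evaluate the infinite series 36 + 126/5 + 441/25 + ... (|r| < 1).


S∞ = a₁/(1-r) = 36/(1 - 7/10)
= 36/(3/10)
= 120

S∞ = 120


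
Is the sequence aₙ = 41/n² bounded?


a₁ = 41, a₂ = 41/4, a₃ = 41/9, ...
0 < aₙ ≤ 41 for all n ≥ 1
The sequence IS bounded

Bounded (0 < aₙ ≤ 41)


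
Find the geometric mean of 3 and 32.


GM = √(3×32) = √96 = 9.798

GM = 9.798


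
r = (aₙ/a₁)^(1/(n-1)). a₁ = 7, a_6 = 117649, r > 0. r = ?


r^(n-1) = aₙ/a₁
r^5 = 117649/7 = 16807
r = 16807^(1/5)
= 7

r = 7


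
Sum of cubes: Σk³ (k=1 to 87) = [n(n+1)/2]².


n(n+1)/2 = 87×88/2 = 3828
Σk³ = 3828² = 14653584

Σk³ = 14653584


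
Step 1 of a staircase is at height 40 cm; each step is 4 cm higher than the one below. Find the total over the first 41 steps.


aₙ = 40 + (41-1)×4 = 200
Sₙ = n(a₁+aₙ)/2 = 41×(40+200)/2
= 41×240/2 = 4920

S_41 = 4920


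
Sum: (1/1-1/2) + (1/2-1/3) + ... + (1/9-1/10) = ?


Telescoping: adjacent terms cancel.
= 1/1 - 1/10
= 1 - 1/10 = 9/10

Sum = 9/10


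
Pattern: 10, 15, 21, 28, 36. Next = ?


Pattern: triangular numbers: n(n+1)/2
Terms: 10, 15, 21, 28, 36
Next term = 45

Next term = 45


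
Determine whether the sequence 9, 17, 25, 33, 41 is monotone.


Differences: 8, 8, 8, 8
All differences > 0 → strictly INCREASING

Monotonically increasing


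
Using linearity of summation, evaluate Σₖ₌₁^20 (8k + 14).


Σ(8k+14) = 8·Σk + 14·n
= 8·210 + 14·20
= 1680 + 280 = 1960

Σ = 1960


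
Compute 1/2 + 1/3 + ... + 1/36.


Σₖ₌2^36 1/k = 1/2 + 1/3 + 1/4 + ... + 1/36
= 41674329717109/13127595717600
≈ 3.1746

Sum = 41674329717109/13127595717600 ≈ 3.1746


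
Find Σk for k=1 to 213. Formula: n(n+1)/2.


n(n+1)/2 = 213×214/2 = 45582/2 = 22791

Σk = 22791


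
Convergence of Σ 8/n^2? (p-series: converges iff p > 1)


p-series test: Σ c/n^p converges if p > 1, diverges if p ≤ 1 (constant c > 0 doesn't affect convergence).
p = 2
2 > 1 → CONVERGES

Converges (p = 2 > 1)


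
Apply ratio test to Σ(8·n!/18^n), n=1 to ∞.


aₙ = 8·n!/18^n
a_{n+1}/aₙ = (n+1)!/18^(n+1) × 18^n/n!  (constant 8 cancels)
= (n+1)/18
L = lim(n→∞) (n+1)/18 = ∞
L > 1 → series DIVERGES

Diverges (ratio test: L = ∞ > 1)


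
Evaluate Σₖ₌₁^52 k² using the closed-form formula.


n = 52
n(n+1)(2n+1)/6 = 52×53×105/6
= 289380/6 = 48230

Σk² = 48230


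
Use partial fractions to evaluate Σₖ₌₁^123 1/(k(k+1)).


1/(k(k+1)) = 1/k - 1/(k+1) (partial fractions)
Telescoping: Σ = 1 - 1/124 = 123/124

Sum = 123/124


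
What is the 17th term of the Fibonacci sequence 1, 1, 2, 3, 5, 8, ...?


Fibonacci sequence: 1, 1, 2, 3, 5, 8, 13, 21, 34, 55, 89, ...
F(17) = 1597

F(17) = 1597


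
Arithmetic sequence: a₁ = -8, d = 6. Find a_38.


aₙ = a₁ + (n-1)d
= -8 + (38-1)×6
= -8 + 222
= 214

a_38 = 214


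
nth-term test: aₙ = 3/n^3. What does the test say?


lim(n→∞) 3/n^3 = 0
lim aₙ = 0 → nth-term test is INCONCLUSIVE
(Need other tests; this is actually a convergent p-series with p=3 > 1)

Inconclusive (lim aₙ = 0; need another test)


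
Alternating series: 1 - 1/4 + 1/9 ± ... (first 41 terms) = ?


S = 1 - 1/4 + 1/9 - 1/16 + 1/25 - 1/36 + 1/49 - 1/64 ± ...
= 0.8228
(Full series converges to +π²/12 ≈ +0.8225)

S_41 = 0.8228


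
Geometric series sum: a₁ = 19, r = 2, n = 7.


Sₙ = 19×(2^7 - 1)/(2 - 1)
= 19×(128 - 1)/1
= 19×127/1
= 2413

S_7 = 2413


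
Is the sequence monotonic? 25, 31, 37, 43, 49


Differences: 6, 6, 6, 6
All differences > 0 → strictly INCREASING

Monotonically increasing


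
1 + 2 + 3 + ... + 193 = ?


n(n+1)/2 = 193×194/2 = 37442/2 = 18721

Σk = 18721


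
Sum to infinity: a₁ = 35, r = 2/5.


S∞ = a₁/(1-r) = 35/(1 - 2/5)
= 35/(3/5)
= 175/3

S∞ = 175/3


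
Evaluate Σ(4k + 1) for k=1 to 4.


Σ(4k+1) = 4·Σk + 1·n
= 4·10 + 1·4
= 40 + 4 = 44

Σ = 44


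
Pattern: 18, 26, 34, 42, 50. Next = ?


Pattern: arithmetic (d=8)
Terms: 18, 26, 34, 42, 50
Next term = 58

Next term = 58


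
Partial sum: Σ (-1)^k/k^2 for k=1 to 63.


S = -1 + 1/4 - 1/9 + 1/16 - 1/25 + 1/36 - 1/49 + 1/64 ± ...
= -0.8226
(Full series converges to -π²/12 ≈ -0.8225)

S_63 = -0.8226


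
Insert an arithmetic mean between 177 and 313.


AM = (177 + 313)/2 = 490/2 = 245

AM = 245


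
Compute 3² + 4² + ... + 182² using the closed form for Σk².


Σₖ₌3^182 k² = Σₖ₌₁^182 k² − Σₖ₌₁^2 k²
= 182·183·365/6 − 2·3·5/6
= 2026115 − 5 = 2026110

Σk² = 2026110


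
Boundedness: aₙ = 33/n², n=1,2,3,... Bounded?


a₁ = 33, a₂ = 33/4, a₃ = 33/9, ...
0 < aₙ ≤ 33 for all n ≥ 1
The sequence IS bounded

Bounded (0 < aₙ ≤ 33)


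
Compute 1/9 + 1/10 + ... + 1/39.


Σₖ₌9^39 1/k = 1/9 + 1/10 + 1/11 + ... + 1/39
= 106559278991299/69388720221600
≈ 1.5357

Sum = 106559278991299/69388720221600 ≈ 1.5357


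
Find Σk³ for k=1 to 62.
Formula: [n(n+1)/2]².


n(n+1)/2 = 62×63/2 = 1953
Σk³ = 1953² = 3814209

Σk³ = 3814209


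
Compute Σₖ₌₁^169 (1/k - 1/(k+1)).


Telescoping: adjacent terms cancel.
= 1/1 - 1/170
= 1 - 1/170 = 169/170

Sum = 169/170


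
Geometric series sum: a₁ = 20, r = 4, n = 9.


Sₙ = 20×(4^9 - 1)/(4 - 1)
= 20×(262144 - 1)/3
= 20×262143/3
= 1747620

S_9 = 1747620


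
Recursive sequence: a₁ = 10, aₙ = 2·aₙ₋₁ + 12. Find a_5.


Computing step by step:
a_1 = 10
a_2 = 32
a_3 = 76
a_4 = 164
a_5 = 340


a_5 = 340


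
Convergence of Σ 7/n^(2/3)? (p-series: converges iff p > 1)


p-series test: Σ c/n^p converges if p > 1, diverges if p ≤ 1 (constant c > 0 doesn't affect convergence).
p = 2/3
2/3 ≤ 1 → DIVERGES

Diverges (p = 2/3 ≤ 1)


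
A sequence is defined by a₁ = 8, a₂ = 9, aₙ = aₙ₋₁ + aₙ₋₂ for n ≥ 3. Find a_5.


Computing iteratively: 8, 9, 17, 26, 43
a_5 = 43

a_5 = 43


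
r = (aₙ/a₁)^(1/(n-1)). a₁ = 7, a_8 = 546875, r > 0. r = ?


r^(n-1) = aₙ/a₁
r^7 = 546875/7 = 78125
r = 78125^(1/7)
= 5

r = 5


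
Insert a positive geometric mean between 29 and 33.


GM = √(29×33) = √957 = 30.9354

GM = 30.9354


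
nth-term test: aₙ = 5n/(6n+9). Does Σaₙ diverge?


lim(n→∞) 5n/(6n+9) = 5/6 = 5/6  (divide numerator and denominator by n)
lim aₙ = 5/6 ≠ 0 → series DIVERGES

Diverges (lim aₙ = 5/6 ≠ 0)


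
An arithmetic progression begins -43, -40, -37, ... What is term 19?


aₙ = a₁ + (n-1)d
= -43 + (19-1)×3
= -43 + 54
= 11

a_19 = 11


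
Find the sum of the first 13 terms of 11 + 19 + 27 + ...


aₙ = 11 + (13-1)×8 = 107
Sₙ = n(a₁+aₙ)/2 = 13×(11+107)/2
= 13×118/2 = 767

S_13 = 767


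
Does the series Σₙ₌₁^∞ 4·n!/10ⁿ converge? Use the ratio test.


aₙ = 4·n!/10^n
a_{n+1}/aₙ = (n+1)!/10^(n+1) × 10^n/n!  (constant 4 cancels)
= (n+1)/10
L = lim(n→∞) (n+1)/10 = ∞
L > 1 → series DIVERGES

Diverges (ratio test: L = ∞ > 1)


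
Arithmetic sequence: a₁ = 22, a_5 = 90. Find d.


d = (aₙ - a₁)/(n-1)
= (90 - 22)/(5-1)
= 68/4 = 17

d = 17


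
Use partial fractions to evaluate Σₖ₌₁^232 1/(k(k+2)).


1/(k(k+2)) = (1/2)·(1/k - 1/(k+2)) (partial fractions)
Telescoping: Σ = (1/2)·(1 + 1/2 - 1/233 - 1/234) = 20329/27261

Sum = 20329/27261


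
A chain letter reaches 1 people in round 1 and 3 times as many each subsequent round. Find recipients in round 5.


aₙ = a₁·r^(n-1)
= 1×3^4
= 1×81
= 81

a_5 = 81


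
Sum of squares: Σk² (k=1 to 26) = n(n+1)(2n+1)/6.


n = 26
n(n+1)(2n+1)/6 = 26×27×53/6
= 37206/6 = 6201

Σk² = 6201


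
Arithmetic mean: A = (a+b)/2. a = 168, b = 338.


AM = (168 + 338)/2 = 506/2 = 253

AM = 253


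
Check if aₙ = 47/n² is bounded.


a₁ = 47, a₂ = 47/4, a₃ = 47/9, ...
0 < aₙ ≤ 47 for all n ≥ 1
The sequence IS bounded

Bounded (0 < aₙ ≤ 47)


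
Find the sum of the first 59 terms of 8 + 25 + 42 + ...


aₙ = 8 + (59-1)×17 = 994
Sₙ = n(a₁+aₙ)/2 = 59×(8+994)/2
= 59×1002/2 = 29559

S_59 = 29559


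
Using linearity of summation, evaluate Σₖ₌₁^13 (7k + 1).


Σ(7k+1) = 7·Σk + 1·n
= 7·91 + 1·13
= 637 + 13 = 650

Σ = 650


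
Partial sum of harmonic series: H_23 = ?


H_23 = 1/1 + 1/2 + 1/3 + ... + 1/23
= 444316699/118982864
≈ 3.7343

H_23 = 444316699/118982864 ≈ 3.7343


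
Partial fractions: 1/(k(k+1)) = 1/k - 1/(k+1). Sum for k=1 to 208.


1/(k(k+1)) = 1/k - 1/(k+1) (partial fractions)
Telescoping: Σ = 1 - 1/209 = 208/209

Sum = 208/209


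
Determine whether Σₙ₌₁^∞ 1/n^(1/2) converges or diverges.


p-series test: Σ c/n^p converges if p > 1, diverges if p ≤ 1 (constant c > 0 doesn't affect convergence).
p = 1/2
1/2 ≤ 1 → DIVERGES

Diverges (p = 1/2 ≤ 1)


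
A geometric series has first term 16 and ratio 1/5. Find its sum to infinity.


S∞ = a₁/(1-r) = 16/(1 - 1/5)
= 16/(4/5)
= 20

S∞ = 20


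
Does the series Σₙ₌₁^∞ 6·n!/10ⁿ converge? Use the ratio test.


aₙ = 6·n!/10^n
a_{n+1}/aₙ = (n+1)!/10^(n+1) × 10^n/n!  (constant 6 cancels)
= (n+1)/10
L = lim(n→∞) (n+1)/10 = ∞
L > 1 → series DIVERGES

Diverges (ratio test: L = ∞ > 1)


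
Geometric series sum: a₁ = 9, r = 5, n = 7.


Sₙ = 9×(5^7 - 1)/(5 - 1)
= 9×(78125 - 1)/4
= 9×78124/4
= 175779

S_7 = 175779


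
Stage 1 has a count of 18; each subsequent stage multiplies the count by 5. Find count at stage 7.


aₙ = a₁·r^(n-1)
= 18×5^6
= 18×15625
= 281250

a_7 = 281250


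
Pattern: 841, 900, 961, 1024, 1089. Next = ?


Pattern: perfect squares: n²
Terms: 841, 900, 961, 1024, 1089
Next term = 1156

Next term = 1156


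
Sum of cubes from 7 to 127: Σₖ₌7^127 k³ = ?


Σₖ₌7^127 k³ = [127·128/2]² − [6·7/2]²
= 66064384 − 441 = 66063943

Σk³ = 66063943


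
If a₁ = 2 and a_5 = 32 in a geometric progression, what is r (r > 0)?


r^(n-1) = aₙ/a₁
r^4 = 32/2 = 16
r = 16^(1/4)
= ±2; taking r > 0 gives r = 2

r = 2


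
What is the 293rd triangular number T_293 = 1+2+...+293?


n(n+1)/2 = 293×294/2 = 86142/2 = 43071

Σk = 43071


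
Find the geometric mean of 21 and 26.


GM = √(21×26) = √546 = 23.3666

GM = 23.3666


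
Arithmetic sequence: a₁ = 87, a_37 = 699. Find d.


d = (aₙ - a₁)/(n-1)
= (699 - 87)/(37-1)
= 612/36 = 17

d = 17


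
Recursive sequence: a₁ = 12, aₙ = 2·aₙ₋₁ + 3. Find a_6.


Computing step by step:
a_1 = 12
a_2 = 27
a_3 = 57
a_4 = 117
a_5 = 237
a_6 = 477


a_6 = 477


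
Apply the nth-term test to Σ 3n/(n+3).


lim(n→∞) 3n/(n+3) = 3/1 = 3  (divide numerator and denominator by n)
lim aₙ = 3 ≠ 0 → series DIVERGES

Diverges (lim aₙ = 3 ≠ 0)


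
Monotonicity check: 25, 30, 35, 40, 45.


Differences: 5, 5, 5, 5
All differences > 0 → strictly INCREASING

Monotonically increasing


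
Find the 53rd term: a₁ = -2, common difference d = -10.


aₙ = a₁ + (n-1)d
= -2 + (53-1)×-10
= -2 - 520
= -522

a_53 = -522


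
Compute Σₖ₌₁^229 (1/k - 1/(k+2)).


Telescoping with gap 2: two head and two tail terms survive.
= (1 + 1/2) - (1/230 + 1/231)
= 3/2 - 1/230 - 1/231 = 39617/26565

Sum = 39617/26565


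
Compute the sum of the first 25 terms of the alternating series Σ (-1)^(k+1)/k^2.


S = 1 - 1/4 + 1/9 - 1/16 + 1/25 - 1/36 + 1/49 - 1/64 ± ...
= 0.8232
(Full series converges to +π²/12 ≈ +0.8225)

S_25 = 0.8232


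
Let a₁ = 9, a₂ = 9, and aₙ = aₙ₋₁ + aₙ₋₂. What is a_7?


Computing iteratively: 9, 9, 18, 27, 45, 72, 117
a_7 = 117

a_7 = 117


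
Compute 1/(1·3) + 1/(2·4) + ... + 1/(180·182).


1/(k(k+2)) = (1/2)·(1/k - 1/(k+2)) (partial fractions)
Telescoping: Σ = (1/2)·(1 + 1/2 - 1/181 - 1/182) = 24525/32942

Sum = 24525/32942


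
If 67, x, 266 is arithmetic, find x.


AM = (67 + 266)/2 = 333/2 = 166.5

AM = 166.5


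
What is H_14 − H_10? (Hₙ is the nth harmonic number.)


Σₖ₌11^14 1/k = 1/11 + 1/12 + 1/13 + 1/14
= 3875/12012
≈ 0.3226

Sum = 3875/12012 ≈ 0.3226


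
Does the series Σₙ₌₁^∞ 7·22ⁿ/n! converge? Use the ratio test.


aₙ = 7·22^n/n!
a_{n+1}/aₙ = 22^(n+1)/(n+1)! × n!/22^n  (constant 7 cancels)
= 22/(n+1)
L = lim(n→∞) 22/(n+1) = 0
L < 1 → series CONVERGES

Converges (ratio test: L = 0 < 1)


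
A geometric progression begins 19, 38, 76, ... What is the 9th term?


aₙ = a₁·r^(n-1)
= 19×2^8
= 19×256
= 4864

a_9 = 4864


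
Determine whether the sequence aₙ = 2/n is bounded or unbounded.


a₁ = 2, a₂ = 2/2, a₃ = 2/3, ...
0 < aₙ ≤ 2 for all n ≥ 1
Lower bound: 0, Upper bound: 2
The sequence IS bounded

Bounded (0 < aₙ ≤ 2)


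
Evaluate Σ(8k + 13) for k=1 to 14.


Σ(8k+13) = 8·Σk + 13·n
= 8·105 + 13·14
= 840 + 182 = 1022

Σ = 1022


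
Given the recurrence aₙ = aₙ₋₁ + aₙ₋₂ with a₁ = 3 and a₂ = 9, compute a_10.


Computing iteratively: 3, 9, 12, 21, 33, 54, 87, 141, 228, 369
a_10 = 369

a_10 = 369


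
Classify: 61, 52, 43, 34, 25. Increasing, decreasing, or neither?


Differences: -9, -9, -9, -9
All differences < 0 → strictly DECREASING

Monotonically decreasing


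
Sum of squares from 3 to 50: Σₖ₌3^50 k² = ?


Σₖ₌3^50 k² = Σₖ₌₁^50 k² − Σₖ₌₁^2 k²
= 50·51·101/6 − 2·3·5/6
= 42925 − 5 = 42920

Σk² = 42920


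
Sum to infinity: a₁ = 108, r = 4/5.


S∞ = a₁/(1-r) = 108/(1 - 4/5)
= 108/(1/5)
= 540

S∞ = 540


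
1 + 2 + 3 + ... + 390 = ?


n(n+1)/2 = 390×391/2 = 152490/2 = 76245

Σk = 76245


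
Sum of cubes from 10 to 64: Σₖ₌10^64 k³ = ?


Σₖ₌10^64 k³ = [64·65/2]² − [9·10/2]²
= 4326400 − 2025 = 4324375

Σk³ = 4324375


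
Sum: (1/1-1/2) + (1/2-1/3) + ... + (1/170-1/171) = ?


Telescoping: adjacent terms cancel.
= 1/1 - 1/171
= 1 - 1/171 = 170/171

Sum = 170/171


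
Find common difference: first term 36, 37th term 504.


d = (aₙ - a₁)/(n-1)
= (504 - 36)/(37-1)
= 468/36 = 13

d = 13


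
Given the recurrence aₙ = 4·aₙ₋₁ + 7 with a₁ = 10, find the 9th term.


Computing step by step:
a_1 = 10
a_2 = 47
a_3 = 195
a_4 = 787
a_5 = 3155
a_6 = 12627
a_7 = 50515
a_8 = 202067
a_9 = 808275


a_9 = 808275


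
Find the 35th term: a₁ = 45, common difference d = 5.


aₙ = a₁ + (n-1)d
= 45 + (35-1)×5
= 45 + 170
= 215

a_35 = 215


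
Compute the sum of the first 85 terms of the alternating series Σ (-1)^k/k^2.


S = -1 + 1/4 - 1/9 + 1/16 - 1/25 + 1/36 - 1/49 + 1/64 ± ...
= -0.8225
(Full series converges to -π²/12 ≈ -0.8225)

S_85 = -0.8225


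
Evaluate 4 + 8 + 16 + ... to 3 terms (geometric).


Sₙ = 4×(2^3 - 1)/(2 - 1)
= 4×(8 - 1)/1
= 4×7/1
= 28

S_3 = 28


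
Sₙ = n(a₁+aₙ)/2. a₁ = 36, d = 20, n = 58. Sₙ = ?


aₙ = 36 + (58-1)×20 = 1176
Sₙ = n(a₁+aₙ)/2 = 58×(36+1176)/2
= 58×1212/2 = 35148

S_58 = 35148


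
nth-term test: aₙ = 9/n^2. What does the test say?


lim(n→∞) 9/n^2 = 0
lim aₙ = 0 → nth-term test is INCONCLUSIVE
(Need other tests; this is actually a convergent p-series with p=2 > 1)

Inconclusive (lim aₙ = 0; need another test)


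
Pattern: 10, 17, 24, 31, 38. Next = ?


Pattern: arithmetic (d=7)
Terms: 10, 17, 24, 31, 38
Next term = 45

Next term = 45


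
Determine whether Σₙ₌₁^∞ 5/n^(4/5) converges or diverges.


p-series test: Σ c/n^p converges if p > 1, diverges if p ≤ 1 (constant c > 0 doesn't affect convergence).
p = 4/5
4/5 ≤ 1 → DIVERGES

Diverges (p = 4/5 ≤ 1)


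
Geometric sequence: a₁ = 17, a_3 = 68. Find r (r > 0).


r^(n-1) = aₙ/a₁
r^2 = 68/17 = 4
r = 4^(1/2)
= ±2; taking r > 0 gives r = 2

r = 2


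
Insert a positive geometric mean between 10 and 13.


GM = √(10×13) = √130 = 11.4018

GM = 11.4018


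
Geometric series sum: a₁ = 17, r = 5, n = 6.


Sₙ = 17×(5^6 - 1)/(5 - 1)
= 17×(15625 - 1)/4
= 17×15624/4
= 66402

S_6 = 66402


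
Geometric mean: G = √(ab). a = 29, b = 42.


GM = √(29×42) = √1218 = 34.8999

GM = 34.8999


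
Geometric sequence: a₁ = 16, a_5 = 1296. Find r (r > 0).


r^(n-1) = aₙ/a₁
r^4 = 1296/16 = 81
r = 81^(1/4)
= ±3; taking r > 0 gives r = 3

r = 3


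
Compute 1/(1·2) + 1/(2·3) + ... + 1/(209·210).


1/(k(k+1)) = 1/k - 1/(k+1) (partial fractions)
Telescoping: Σ = 1 - 1/210 = 209/210

Sum = 209/210


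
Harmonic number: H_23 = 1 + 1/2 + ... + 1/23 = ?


H_23 = 1/1 + 1/2 + 1/3 + ... + 1/23
= 444316699/118982864
≈ 3.7343

H_23 = 444316699/118982864 ≈ 3.7343


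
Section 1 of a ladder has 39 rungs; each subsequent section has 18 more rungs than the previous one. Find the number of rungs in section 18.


aₙ = a₁ + (n-1)d
= 39 + (18-1)×18
= 39 + 306
= 345

a_18 = 345


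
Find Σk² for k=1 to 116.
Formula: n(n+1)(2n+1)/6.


n = 116
n(n+1)(2n+1)/6 = 116×117×233/6
= 3162276/6 = 527046

Σk² = 527046


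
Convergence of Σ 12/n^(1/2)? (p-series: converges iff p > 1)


p-series test: Σ c/n^p converges if p > 1, diverges if p ≤ 1 (constant c > 0 doesn't affect convergence).
p = 1/2
1/2 ≤ 1 → DIVERGES

Diverges (p = 1/2 ≤ 1)


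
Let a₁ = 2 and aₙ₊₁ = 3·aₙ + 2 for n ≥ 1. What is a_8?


Computing step by step:
a_1 = 2
a_2 = 8
a_3 = 26
a_4 = 80
a_5 = 242
a_6 = 728
a_7 = 2186
a_8 = 6560


a_8 = 6560


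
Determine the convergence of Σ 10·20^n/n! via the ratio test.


aₙ = 10·20^n/n!
a_{n+1}/aₙ = 20^(n+1)/(n+1)! × n!/20^n  (constant 10 cancels)
= 20/(n+1)
L = lim(n→∞) 20/(n+1) = 0
L < 1 → series CONVERGES

Converges (ratio test: L = 0 < 1)


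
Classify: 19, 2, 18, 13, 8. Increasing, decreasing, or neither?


Differences: -17, 16, -5, -5
Difference at position 2 is +16 (> 0) but position 1 is -17 (< 0) — sequence both rises and falls
→ NOT monotonic

Not monotonic


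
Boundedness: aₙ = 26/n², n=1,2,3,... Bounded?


a₁ = 26, a₂ = 26/4, a₃ = 26/9, ...
0 < aₙ ≤ 26 for all n ≥ 1
The sequence IS bounded

Bounded (0 < aₙ ≤ 26)


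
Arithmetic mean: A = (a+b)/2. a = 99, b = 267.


AM = (99 + 267)/2 = 366/2 = 183

AM = 183


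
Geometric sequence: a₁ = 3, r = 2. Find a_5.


aₙ = a₁·r^(n-1)
= 3×2^4
= 3×16
= 48

a_5 = 48


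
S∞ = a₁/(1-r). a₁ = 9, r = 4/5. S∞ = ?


S∞ = a₁/(1-r) = 9/(1 - 4/5)
= 9/(1/5)
= 45

S∞ = 45


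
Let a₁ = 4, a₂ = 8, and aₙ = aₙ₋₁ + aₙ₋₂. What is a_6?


Computing iteratively: 4, 8, 12, 20, 32, 52
a_6 = 52

a_6 = 52


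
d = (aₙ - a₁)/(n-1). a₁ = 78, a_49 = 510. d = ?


d = (aₙ - a₁)/(n-1)
= (510 - 78)/(49-1)
= 432/48 = 9

d = 9


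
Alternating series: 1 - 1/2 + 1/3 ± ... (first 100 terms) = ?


S = 1 - 1/2 + 1/3 - 1/4 + 1/5 - 1/6 + 1/7 - 1/8 ± ...
= 0.6882
(Full series converges to +ln(2) ≈ +0.6931)

S_100 = 0.6882


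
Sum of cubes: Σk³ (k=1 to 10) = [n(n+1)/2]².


n(n+1)/2 = 10×11/2 = 55
Σk³ = 55² = 3025

Σk³ = 3025


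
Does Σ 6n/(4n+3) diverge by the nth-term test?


lim(n→∞) 6n/(4n+3) = 6/4 = 3/2  (divide numerator and denominator by n)
lim aₙ = 3/2 ≠ 0 → series DIVERGES

Diverges (lim aₙ = 3/2 ≠ 0)


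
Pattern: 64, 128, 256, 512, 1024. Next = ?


Pattern: powers of 2: 2ⁿ
Terms: 64, 128, 256, 512, 1024
Next term = 2048

Next term = 2048


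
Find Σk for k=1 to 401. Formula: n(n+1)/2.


n(n+1)/2 = 401×402/2 = 161202/2 = 80601

Σk = 80601


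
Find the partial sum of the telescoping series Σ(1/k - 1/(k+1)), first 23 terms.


Telescoping: adjacent terms cancel.
= 1/1 - 1/24
= 1 - 1/24 = 23/24

Sum = 23/24


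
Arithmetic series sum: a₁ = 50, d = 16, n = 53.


aₙ = 50 + (53-1)×16 = 882
Sₙ = n(a₁+aₙ)/2 = 53×(50+882)/2
= 53×932/2 = 24698

S_53 = 24698


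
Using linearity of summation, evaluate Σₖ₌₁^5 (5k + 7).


Σ(5k+7) = 5·Σk + 7·n
= 5·15 + 7·5
= 75 + 35 = 110

Σ = 110


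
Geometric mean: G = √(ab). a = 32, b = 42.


GM = √(32×42) = √1344 = 36.6606

GM = 36.6606
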